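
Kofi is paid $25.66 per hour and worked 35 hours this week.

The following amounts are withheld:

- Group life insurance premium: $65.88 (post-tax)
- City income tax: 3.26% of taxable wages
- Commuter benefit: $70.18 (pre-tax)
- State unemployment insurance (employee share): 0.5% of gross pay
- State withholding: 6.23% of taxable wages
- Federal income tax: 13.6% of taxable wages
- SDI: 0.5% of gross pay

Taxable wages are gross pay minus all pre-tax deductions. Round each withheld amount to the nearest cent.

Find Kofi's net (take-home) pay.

$561.89

Gross pay: 35 × $25.66 = $898.10
Commuter benefit: $70.18
Taxable wages = $898.10 − $70.18 = $827.92
City income tax: $827.92 × 0.0326 = $26.99
Federal income tax: $827.92 × 0.136 = $112.60
State withholding: $827.92 × 0.0623 = $51.58
State unemployment insurance (employee share): $898.10 × 0.005 = $4.49
SDI: $898.10 × 0.005 = $4.49
Group life insurance premium: $65.88
Total deductions = $70.18 + $26.99 + $112.60 + $51.58 + $4.49 + $4.49 + $65.88 = $336.21
Net pay = $898.10 − $336.21 = $561.89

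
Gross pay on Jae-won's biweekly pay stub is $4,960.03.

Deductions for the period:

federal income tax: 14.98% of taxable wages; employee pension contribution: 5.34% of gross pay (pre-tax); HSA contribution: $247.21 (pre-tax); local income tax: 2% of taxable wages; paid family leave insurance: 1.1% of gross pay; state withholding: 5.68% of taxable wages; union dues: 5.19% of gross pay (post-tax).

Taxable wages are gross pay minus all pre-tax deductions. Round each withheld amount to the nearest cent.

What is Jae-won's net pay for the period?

$3,128.06

Employee pension contribution: $4,960.03 × 0.0534 = $264.87
HSA contribution: $247.21
Pre-tax total = $264.87 + $247.21 = $512.08
Taxable wages = $4,960.03 − $512.08 = $4,447.95
State withholding: $4,447.95 × 0.0568 = $252.64
Federal income tax: $4,447.95 × 0.1498 = $666.30
Local income tax: $4,447.95 × 0.02 = $88.96
Paid family leave insurance: $4,960.03 × 0.011 = $54.56
Union dues: $4,960.03 × 0.0519 = $257.43
Total deductions = $264.87 + $247.21 + $252.64 + $666.30 + $88.96 + $54.56 + $257.43 = $1,831.97
Net pay = $4,960.03 − $1,831.97 = $3,128.06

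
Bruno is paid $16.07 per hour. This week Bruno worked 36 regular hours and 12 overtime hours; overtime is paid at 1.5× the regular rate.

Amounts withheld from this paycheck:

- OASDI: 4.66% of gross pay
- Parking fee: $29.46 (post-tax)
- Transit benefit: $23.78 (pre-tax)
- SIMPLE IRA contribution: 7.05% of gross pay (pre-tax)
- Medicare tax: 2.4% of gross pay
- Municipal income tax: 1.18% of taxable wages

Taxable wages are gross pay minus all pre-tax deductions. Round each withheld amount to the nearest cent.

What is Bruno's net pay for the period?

$682.85

Regular pay: 36 × $16.07 = $578.52
Overtime pay: 12 × $16.07 × 1.5 = $289.26
Gross pay = $578.52 + $289.26 = $867.78
SIMPLE IRA contribution: $867.78 × 0.0705 = $61.18
Transit benefit: $23.78
Pre-tax total = $61.18 + $23.78 = $84.96
Taxable wages = $867.78 − $84.96 = $782.82
Municipal income tax: $782.82 × 0.0118 = $9.24
OASDI: $867.78 × 0.0466 = $40.44
Medicare tax: $867.78 × 0.024 = $20.83
Parking fee: $29.46
Total deductions = $61.18 + $23.78 + $9.24 + $40.44 + $20.83 + $29.46 = $184.93
Net pay = $867.78 − $184.93 = $682.85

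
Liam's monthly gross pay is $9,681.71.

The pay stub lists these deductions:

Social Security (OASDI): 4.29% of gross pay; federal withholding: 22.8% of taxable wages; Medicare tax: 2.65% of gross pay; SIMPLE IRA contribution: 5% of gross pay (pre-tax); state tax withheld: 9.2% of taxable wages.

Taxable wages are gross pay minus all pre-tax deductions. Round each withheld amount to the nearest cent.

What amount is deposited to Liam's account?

$5,582.46

SIMPLE IRA contribution: $9,681.71 × 0.05 = $484.09
Taxable wages = $9,681.71 − $484.09 = $9,197.62
State tax withheld: $9,197.62 × 0.092 = $846.18
Federal withholding: $9,197.62 × 0.228 = $2,097.06
Social Security (OASDI): $9,681.71 × 0.0429 = $415.35
Medicare tax: $9,681.71 × 0.0265 = $256.57
Total deductions = $484.09 + $846.18 + $2,097.06 + $415.35 + $256.57 = $4,099.25
Net pay = $9,681.71 − $4,099.25 = $5,582.46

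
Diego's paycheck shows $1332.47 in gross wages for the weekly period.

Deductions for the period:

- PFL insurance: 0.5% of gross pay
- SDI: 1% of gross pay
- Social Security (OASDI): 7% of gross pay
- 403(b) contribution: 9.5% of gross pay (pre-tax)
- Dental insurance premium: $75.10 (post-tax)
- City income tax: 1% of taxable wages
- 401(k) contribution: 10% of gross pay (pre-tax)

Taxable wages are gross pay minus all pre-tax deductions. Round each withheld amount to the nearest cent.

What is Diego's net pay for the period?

403(b) contribution: $1332.47 × 0.095 = $126.58
401(k) contribution: $1332.47 × 0.1 = $133.25
Pre-tax total = $126.58 + $133.25 = $259.83
Taxable wages = $1332.47 − $259.83 = $1072.64
City income tax: $1072.64 × 0.01 = $10.73
PFL insurance: $1332.47 × 0.005 = $6.66
SDI: $1332.47 × 0.01 = $13.32
Social Security (OASDI): $1332.47 × 0.07 = $93.27
Dental insurance premium: $75.10
Total deductions = $126.58 + $133.25 + $10.73 + $6.66 + $13.32 + $93.27 + $75.10 = $458.91
Net pay = $1332.47 − $458.91 = $873.56

$873.56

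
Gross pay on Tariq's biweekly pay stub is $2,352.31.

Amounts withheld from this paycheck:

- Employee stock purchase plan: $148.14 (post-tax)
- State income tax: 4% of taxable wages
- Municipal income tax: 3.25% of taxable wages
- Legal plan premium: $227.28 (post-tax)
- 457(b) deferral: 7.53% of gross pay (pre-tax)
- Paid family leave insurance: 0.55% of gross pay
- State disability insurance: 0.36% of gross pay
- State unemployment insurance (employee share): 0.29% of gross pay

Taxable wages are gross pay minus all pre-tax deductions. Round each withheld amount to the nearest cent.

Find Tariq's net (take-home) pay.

$1,613.83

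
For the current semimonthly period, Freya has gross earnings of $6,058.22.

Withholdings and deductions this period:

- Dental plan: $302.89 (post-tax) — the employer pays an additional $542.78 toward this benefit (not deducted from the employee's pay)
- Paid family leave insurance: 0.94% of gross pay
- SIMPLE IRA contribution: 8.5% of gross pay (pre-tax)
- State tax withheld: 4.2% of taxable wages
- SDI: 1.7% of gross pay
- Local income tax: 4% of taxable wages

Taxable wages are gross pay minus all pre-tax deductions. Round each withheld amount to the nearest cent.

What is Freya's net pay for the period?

$4,625.89

SIMPLE IRA contribution: $6,058.22 × 0.085 = $514.95
Taxable wages = $6,058.22 − $514.95 = $5,543.27
Local income tax: $5,543.27 × 0.04 = $221.73
State tax withheld: $5,543.27 × 0.042 = $232.82
Paid family leave insurance: $6,058.22 × 0.0094 = $56.95
SDI: $6,058.22 × 0.017 = $102.99
Dental plan: $302.89
(Employer's $542.78 toward dental plan is not withheld from the employee.)
Total deductions = $514.95 + $221.73 + $232.82 + $56.95 + $102.99 + $302.89 = $1,432.33
Net pay = $6,058.22 − $1,432.33 = $4,625.89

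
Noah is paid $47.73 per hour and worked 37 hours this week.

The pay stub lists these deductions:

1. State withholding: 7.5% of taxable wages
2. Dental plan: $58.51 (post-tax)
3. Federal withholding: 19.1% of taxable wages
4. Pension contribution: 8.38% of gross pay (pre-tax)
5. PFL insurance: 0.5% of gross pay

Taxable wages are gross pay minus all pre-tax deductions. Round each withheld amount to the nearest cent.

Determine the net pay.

Gross pay: 37 × $47.73 = $1,766.01
Pension contribution: $1,766.01 × 0.0838 = $147.99
Taxable wages = $1,766.01 − $147.99 = $1,618.02
State withholding: $1,618.02 × 0.075 = $121.35
Federal withholding: $1,618.02 × 0.191 = $309.04
PFL insurance: $1,766.01 × 0.005 = $8.83
Dental plan: $58.51
Total deductions = $147.99 + $121.35 + $309.04 + $8.83 + $58.51 = $645.72
Net pay = $1,766.01 − $645.72 = $1,120.29

$1,120.29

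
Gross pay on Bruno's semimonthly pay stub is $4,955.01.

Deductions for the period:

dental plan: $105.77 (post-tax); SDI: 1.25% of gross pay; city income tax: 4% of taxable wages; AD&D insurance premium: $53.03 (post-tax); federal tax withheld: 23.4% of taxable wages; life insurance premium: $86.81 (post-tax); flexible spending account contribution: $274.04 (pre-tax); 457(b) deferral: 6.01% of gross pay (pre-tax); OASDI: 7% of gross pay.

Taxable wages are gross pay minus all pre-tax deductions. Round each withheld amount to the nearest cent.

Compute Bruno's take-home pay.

$2,527.78

Flexible spending account contribution: $274.04
457(b) deferral: $4,955.01 × 0.0601 = $297.80
Pre-tax total = $274.04 + $297.80 = $571.84
Taxable wages = $4,955.01 − $571.84 = $4,383.17
City income tax: $4,383.17 × 0.04 = $175.33
Federal tax withheld: $4,383.17 × 0.234 = $1,025.66
SDI: $4,955.01 × 0.0125 = $61.94
OASDI: $4,955.01 × 0.07 = $346.85
Life insurance premium: $86.81
Dental plan: $105.77
AD&D insurance premium: $53.03
Total deductions = $274.04 + $297.80 + $175.33 + $1,025.66 + $61.94 + $346.85 + $86.81 + $105.77 + $53.03 = $2,427.23
Net pay = $4,955.01 − $2,427.23 = $2,527.78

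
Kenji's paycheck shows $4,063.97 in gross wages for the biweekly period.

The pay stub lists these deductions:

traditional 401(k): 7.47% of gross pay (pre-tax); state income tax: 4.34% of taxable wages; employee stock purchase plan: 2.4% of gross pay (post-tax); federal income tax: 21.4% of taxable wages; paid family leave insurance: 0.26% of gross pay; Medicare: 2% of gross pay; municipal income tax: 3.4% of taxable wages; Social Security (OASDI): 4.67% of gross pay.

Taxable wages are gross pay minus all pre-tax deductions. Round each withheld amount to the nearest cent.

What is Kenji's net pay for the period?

$2,285.44

Traditional 401(k): $4,063.97 × 0.0747 = $303.58
Taxable wages = $4,063.97 − $303.58 = $3,760.39
Federal income tax: $3,760.39 × 0.214 = $804.72
Municipal income tax: $3,760.39 × 0.034 = $127.85
State income tax: $3,760.39 × 0.0434 = $163.20
Paid family leave insurance: $4,063.97 × 0.0026 = $10.57
Social Security (OASDI): $4,063.97 × 0.0467 = $189.79
Medicare: $4,063.97 × 0.02 = $81.28
Employee stock purchase plan: $4,063.97 × 0.024 = $97.54
Total deductions = $303.58 + $804.72 + $127.85 + $163.20 + $10.57 + $189.79 + $81.28 + $97.54 = $1,778.53
Net pay = $4,063.97 − $1,778.53 = $2,285.44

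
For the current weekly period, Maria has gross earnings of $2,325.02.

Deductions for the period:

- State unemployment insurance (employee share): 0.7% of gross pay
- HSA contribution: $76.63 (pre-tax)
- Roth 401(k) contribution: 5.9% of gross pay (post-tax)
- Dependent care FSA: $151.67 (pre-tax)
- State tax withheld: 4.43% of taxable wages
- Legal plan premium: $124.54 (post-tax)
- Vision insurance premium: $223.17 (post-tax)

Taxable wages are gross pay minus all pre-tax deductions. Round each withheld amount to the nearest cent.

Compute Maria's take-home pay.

HSA contribution: $76.63
Dependent care FSA: $151.67
Pre-tax total = $76.63 + $151.67 = $228.30
Taxable wages = $2,325.02 − $228.30 = $2,096.72
State tax withheld: $2,096.72 × 0.0443 = $92.88
State unemployment insurance (employee share): $2,325.02 × 0.007 = $16.28
Roth 401(k) contribution: $2,325.02 × 0.059 = $137.18
Legal plan premium: $124.54
Vision insurance premium: $223.17
Total deductions = $76.63 + $151.67 + $92.88 + $16.28 + $137.18 + $124.54 + $223.17 = $822.35
Net pay = $2,325.02 − $822.35 = $1,502.67

$1,502.67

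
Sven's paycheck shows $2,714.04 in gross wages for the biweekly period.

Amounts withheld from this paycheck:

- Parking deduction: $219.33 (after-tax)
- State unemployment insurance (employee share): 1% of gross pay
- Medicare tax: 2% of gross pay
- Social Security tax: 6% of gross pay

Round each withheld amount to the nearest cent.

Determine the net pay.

Social Security tax: $2,714.04 × 0.06 = $162.84
Medicare tax: $2,714.04 × 0.02 = $54.28
State unemployment insurance (employee share): $2,714.04 × 0.01 = $27.14
Parking deduction: $219.33
Total deductions = $162.84 + $54.28 + $27.14 + $219.33 = $463.59
Net pay = $2,714.04 − $463.59 = $2,250.45

$2,250.45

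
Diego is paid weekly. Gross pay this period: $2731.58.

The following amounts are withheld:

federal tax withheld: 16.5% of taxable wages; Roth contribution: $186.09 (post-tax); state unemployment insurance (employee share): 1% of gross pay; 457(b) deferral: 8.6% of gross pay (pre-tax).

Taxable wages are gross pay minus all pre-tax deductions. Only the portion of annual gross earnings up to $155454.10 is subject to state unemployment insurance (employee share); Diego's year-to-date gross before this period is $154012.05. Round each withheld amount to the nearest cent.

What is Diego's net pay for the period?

457(b) deferral: $2731.58 × 0.086 = $234.92
Taxable wages = $2731.58 − $234.92 = $2496.66
Federal tax withheld: $2496.66 × 0.165 = $411.95
State unemployment insurance (employee share): only $155454.10 − $154012.05 = $1442.05 of this check is subject → $1442.05 × 0.01 = $14.42
Roth contribution: $186.09
Total deductions = $234.92 + $411.95 + $14.42 + $186.09 = $847.38
Net pay = $2731.58 − $847.38 = $1884.20

$1884.20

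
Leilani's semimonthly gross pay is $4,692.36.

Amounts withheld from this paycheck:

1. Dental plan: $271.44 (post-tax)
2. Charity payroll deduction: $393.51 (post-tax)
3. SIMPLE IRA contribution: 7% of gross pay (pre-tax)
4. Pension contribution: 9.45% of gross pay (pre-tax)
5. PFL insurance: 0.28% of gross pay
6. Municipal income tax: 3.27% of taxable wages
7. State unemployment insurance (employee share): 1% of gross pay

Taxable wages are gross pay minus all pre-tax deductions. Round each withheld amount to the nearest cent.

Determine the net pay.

$3,067.25

SIMPLE IRA contribution: $4,692.36 × 0.07 = $328.47
Pension contribution: $4,692.36 × 0.0945 = $443.43
Pre-tax total = $328.47 + $443.43 = $771.90
Taxable wages = $4,692.36 − $771.90 = $3,920.46
Municipal income tax: $3,920.46 × 0.0327 = $128.20
PFL insurance: $4,692.36 × 0.0028 = $13.14
State unemployment insurance (employee share): $4,692.36 × 0.01 = $46.92
Charity payroll deduction: $393.51
Dental plan: $271.44
Total deductions = $328.47 + $443.43 + $128.20 + $13.14 + $46.92 + $393.51 + $271.44 = $1,625.11
Net pay = $4,692.36 − $1,625.11 = $3,067.25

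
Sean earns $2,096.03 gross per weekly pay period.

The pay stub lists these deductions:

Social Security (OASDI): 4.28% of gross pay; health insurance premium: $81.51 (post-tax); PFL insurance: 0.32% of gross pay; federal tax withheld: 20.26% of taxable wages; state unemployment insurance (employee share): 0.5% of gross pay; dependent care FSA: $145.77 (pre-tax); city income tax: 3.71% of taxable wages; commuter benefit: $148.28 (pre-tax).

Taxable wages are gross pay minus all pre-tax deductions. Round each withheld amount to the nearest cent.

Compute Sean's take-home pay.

Commuter benefit: $148.28
Dependent care FSA: $145.77
Pre-tax total = $148.28 + $145.77 = $294.05
Taxable wages = $2,096.03 − $294.05 = $1,801.98
City income tax: $1,801.98 × 0.0371 = $66.85
Federal tax withheld: $1,801.98 × 0.2026 = $365.08
PFL insurance: $2,096.03 × 0.0032 = $6.71
Social Security (OASDI): $2,096.03 × 0.0428 = $89.71
State unemployment insurance (employee share): $2,096.03 × 0.005 = $10.48
Health insurance premium: $81.51
Total deductions = $148.28 + $145.77 + $66.85 + $365.08 + $6.71 + $89.71 + $10.48 + $81.51 = $914.39
Net pay = $2,096.03 − $914.39 = $1,181.64

$1,181.64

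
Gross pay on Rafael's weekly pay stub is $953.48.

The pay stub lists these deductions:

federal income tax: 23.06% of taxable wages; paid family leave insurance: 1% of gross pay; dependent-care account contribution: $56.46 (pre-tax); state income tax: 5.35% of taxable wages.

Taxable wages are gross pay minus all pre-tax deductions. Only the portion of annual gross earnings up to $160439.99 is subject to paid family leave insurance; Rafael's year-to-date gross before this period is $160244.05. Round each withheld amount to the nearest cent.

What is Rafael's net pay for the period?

$640.22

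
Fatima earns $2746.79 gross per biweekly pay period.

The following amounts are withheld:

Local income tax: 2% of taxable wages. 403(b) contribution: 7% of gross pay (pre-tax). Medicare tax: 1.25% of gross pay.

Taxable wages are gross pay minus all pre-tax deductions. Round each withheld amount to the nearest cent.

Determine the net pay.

$2469.09

403(b) contribution: $2746.79 × 0.07 = $192.28
Taxable wages = $2746.79 − $192.28 = $2554.51
Local income tax: $2554.51 × 0.02 = $51.09
Medicare tax: $2746.79 × 0.0125 = $34.33
Total deductions = $192.28 + $51.09 + $34.33 = $277.70
Net pay = $2746.79 − $277.70 = $2469.09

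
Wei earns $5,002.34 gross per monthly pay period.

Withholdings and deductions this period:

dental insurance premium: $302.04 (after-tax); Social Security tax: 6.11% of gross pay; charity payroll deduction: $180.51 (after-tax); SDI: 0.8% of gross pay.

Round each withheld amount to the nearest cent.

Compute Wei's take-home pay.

Social Security tax: $5,002.34 × 0.0611 = $305.64
SDI: $5,002.34 × 0.008 = $40.02
Charity payroll deduction: $180.51
Dental insurance premium: $302.04
Total deductions = $305.64 + $40.02 + $180.51 + $302.04 = $828.21
Net pay = $5,002.34 − $828.21 = $4,174.13

$4,174.13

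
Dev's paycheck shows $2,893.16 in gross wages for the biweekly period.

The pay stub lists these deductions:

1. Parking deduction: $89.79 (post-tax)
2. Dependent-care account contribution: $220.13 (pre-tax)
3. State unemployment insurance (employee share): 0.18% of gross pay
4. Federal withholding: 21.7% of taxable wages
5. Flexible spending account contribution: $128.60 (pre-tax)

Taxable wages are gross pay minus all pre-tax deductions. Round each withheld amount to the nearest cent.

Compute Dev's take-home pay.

Dependent-care account contribution: $220.13
Flexible spending account contribution: $128.60
Pre-tax total = $220.13 + $128.60 = $348.73
Taxable wages = $2,893.16 − $348.73 = $2,544.43
Federal withholding: $2,544.43 × 0.217 = $552.14
State unemployment insurance (employee share): $2,893.16 × 0.0018 = $5.21
Parking deduction: $89.79
Total deductions = $220.13 + $128.60 + $552.14 + $5.21 + $89.79 = $995.87
Net pay = $2,893.16 − $995.87 = $1,897.29

$1,897.29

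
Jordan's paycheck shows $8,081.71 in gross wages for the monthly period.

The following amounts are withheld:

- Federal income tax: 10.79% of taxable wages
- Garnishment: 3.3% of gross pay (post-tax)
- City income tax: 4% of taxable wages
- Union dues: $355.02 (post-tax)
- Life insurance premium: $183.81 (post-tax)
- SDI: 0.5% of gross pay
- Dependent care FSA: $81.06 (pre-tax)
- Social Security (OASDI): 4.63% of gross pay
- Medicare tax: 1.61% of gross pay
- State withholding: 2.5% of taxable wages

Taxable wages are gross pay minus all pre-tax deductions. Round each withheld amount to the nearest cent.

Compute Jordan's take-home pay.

Dependent care FSA: $81.06
Taxable wages = $8,081.71 − $81.06 = $8,000.65
City income tax: $8,000.65 × 0.04 = $320.03
State withholding: $8,000.65 × 0.025 = $200.02
Federal income tax: $8,000.65 × 0.1079 = $863.27
SDI: $8,081.71 × 0.005 = $40.41
Medicare tax: $8,081.71 × 0.0161 = $130.12
Social Security (OASDI): $8,081.71 × 0.0463 = $374.18
Union dues: $355.02
Garnishment: $8,081.71 × 0.033 = $266.70
Life insurance premium: $183.81
Total deductions = $81.06 + $320.03 + $200.02 + $863.27 + $40.41 + $130.12 + $374.18 + $355.02 + $266.70 + $183.81 = $2,814.62
Net pay = $8,081.71 − $2,814.62 = $5,267.09

$5,267.09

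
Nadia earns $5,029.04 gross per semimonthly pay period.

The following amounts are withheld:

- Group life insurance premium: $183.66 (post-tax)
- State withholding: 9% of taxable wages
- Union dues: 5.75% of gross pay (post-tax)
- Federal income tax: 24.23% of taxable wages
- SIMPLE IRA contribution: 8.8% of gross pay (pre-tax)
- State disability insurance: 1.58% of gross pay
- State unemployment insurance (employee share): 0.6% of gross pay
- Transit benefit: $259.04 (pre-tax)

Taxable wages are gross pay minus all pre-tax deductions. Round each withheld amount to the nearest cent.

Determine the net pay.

$2,306.97

Transit benefit: $259.04
SIMPLE IRA contribution: $5,029.04 × 0.088 = $442.56
Pre-tax total = $259.04 + $442.56 = $701.60
Taxable wages = $5,029.04 − $701.60 = $4,327.44
State withholding: $4,327.44 × 0.09 = $389.47
Federal income tax: $4,327.44 × 0.2423 = $1,048.54
State unemployment insurance (employee share): $5,029.04 × 0.006 = $30.17
State disability insurance: $5,029.04 × 0.0158 = $79.46
Union dues: $5,029.04 × 0.0575 = $289.17
Group life insurance premium: $183.66
Total deductions = $259.04 + $442.56 + $389.47 + $1,048.54 + $30.17 + $79.46 + $289.17 + $183.66 = $2,722.07
Net pay = $5,029.04 − $2,722.07 = $2,306.97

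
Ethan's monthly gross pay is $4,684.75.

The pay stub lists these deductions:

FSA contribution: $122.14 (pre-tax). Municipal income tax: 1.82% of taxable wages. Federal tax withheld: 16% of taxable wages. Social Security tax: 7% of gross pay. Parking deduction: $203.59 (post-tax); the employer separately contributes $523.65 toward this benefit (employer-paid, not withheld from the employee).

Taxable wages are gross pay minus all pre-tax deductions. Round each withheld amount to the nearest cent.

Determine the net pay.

FSA contribution: $122.14
Taxable wages = $4,684.75 − $122.14 = $4,562.61
Federal tax withheld: $4,562.61 × 0.16 = $730.02
Municipal income tax: $4,562.61 × 0.0182 = $83.04
Social Security tax: $4,684.75 × 0.07 = $327.93
Parking deduction: $203.59
(Employer's $523.65 toward parking deduction is not withheld from the employee.)
Total deductions = $122.14 + $730.02 + $83.04 + $327.93 + $203.59 = $1,466.72
Net pay = $4,684.75 − $1,466.72 = $3,218.03

$3,218.03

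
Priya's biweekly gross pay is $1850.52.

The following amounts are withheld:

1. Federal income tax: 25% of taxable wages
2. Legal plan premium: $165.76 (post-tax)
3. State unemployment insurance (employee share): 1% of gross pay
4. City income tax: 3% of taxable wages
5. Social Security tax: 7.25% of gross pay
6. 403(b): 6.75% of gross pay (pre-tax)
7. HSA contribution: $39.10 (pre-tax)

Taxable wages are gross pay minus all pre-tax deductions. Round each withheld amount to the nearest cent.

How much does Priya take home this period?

HSA contribution: $39.10
403(b): $1850.52 × 0.0675 = $124.91
Pre-tax total = $39.10 + $124.91 = $164.01
Taxable wages = $1850.52 − $164.01 = $1686.51
City income tax: $1686.51 × 0.03 = $50.60
Federal income tax: $1686.51 × 0.25 = $421.63
State unemployment insurance (employee share): $1850.52 × 0.01 = $18.51
Social Security tax: $1850.52 × 0.0725 = $134.16
Legal plan premium: $165.76
Total deductions = $39.10 + $124.91 + $50.60 + $421.63 + $18.51 + $134.16 + $165.76 = $954.67
Net pay = $1850.52 − $954.67 = $895.85

$895.85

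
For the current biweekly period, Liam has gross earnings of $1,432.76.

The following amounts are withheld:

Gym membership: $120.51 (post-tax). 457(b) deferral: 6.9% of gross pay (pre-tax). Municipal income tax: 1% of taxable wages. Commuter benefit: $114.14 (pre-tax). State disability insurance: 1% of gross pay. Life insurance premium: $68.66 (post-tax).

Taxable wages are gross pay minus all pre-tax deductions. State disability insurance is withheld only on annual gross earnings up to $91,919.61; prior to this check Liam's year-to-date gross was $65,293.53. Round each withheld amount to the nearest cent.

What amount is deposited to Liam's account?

457(b) deferral: $1,432.76 × 0.069 = $98.86
Commuter benefit: $114.14
Pre-tax total = $98.86 + $114.14 = $213.00
Taxable wages = $1,432.76 − $213.00 = $1,219.76
Municipal income tax: $1,219.76 × 0.01 = $12.20
State disability insurance: cap not yet reached, full $1,432.76 is subject → $1,432.76 × 0.01 = $14.33
Life insurance premium: $68.66
Gym membership: $120.51
Total deductions = $98.86 + $114.14 + $12.20 + $14.33 + $68.66 + $120.51 = $428.70
Net pay = $1,432.76 − $428.70 = $1,004.06

$1,004.06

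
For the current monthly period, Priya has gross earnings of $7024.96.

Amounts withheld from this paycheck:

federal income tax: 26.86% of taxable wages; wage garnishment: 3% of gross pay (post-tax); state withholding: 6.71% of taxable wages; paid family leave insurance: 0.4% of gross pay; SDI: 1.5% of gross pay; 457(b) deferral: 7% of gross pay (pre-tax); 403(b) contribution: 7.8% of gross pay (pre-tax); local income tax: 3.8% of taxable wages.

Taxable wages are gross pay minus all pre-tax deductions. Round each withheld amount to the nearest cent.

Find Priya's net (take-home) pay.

457(b) deferral: $7024.96 × 0.07 = $491.75
403(b) contribution: $7024.96 × 0.078 = $547.95
Pre-tax total = $491.75 + $547.95 = $1039.70
Taxable wages = $7024.96 − $1039.70 = $5985.26
Federal income tax: $5985.26 × 0.2686 = $1607.64
State withholding: $5985.26 × 0.0671 = $401.61
Local income tax: $5985.26 × 0.038 = $227.44
SDI: $7024.96 × 0.015 = $105.37
Paid family leave insurance: $7024.96 × 0.004 = $28.10
Wage garnishment: $7024.96 × 0.03 = $210.75
Total deductions = $491.75 + $547.95 + $1607.64 + $401.61 + $227.44 + $105.37 + $28.10 + $210.75 = $3620.61
Net pay = $7024.96 − $3620.61 = $3404.35

$3404.35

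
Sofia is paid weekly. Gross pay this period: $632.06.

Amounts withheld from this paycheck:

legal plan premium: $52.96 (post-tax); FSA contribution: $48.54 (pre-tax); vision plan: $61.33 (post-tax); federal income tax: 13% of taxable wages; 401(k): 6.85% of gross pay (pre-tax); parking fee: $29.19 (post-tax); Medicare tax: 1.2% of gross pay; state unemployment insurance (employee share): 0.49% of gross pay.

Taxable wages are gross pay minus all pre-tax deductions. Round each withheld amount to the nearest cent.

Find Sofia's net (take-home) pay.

401(k): $632.06 × 0.0685 = $43.30
FSA contribution: $48.54
Pre-tax total = $43.30 + $48.54 = $91.84
Taxable wages = $632.06 − $91.84 = $540.22
Federal income tax: $540.22 × 0.13 = $70.23
Medicare tax: $632.06 × 0.012 = $7.58
State unemployment insurance (employee share): $632.06 × 0.0049 = $3.10
Parking fee: $29.19
Legal plan premium: $52.96
Vision plan: $61.33
Total deductions = $43.30 + $48.54 + $70.23 + $7.58 + $3.10 + $29.19 + $52.96 + $61.33 = $316.23
Net pay = $632.06 − $316.23 = $315.83

$315.83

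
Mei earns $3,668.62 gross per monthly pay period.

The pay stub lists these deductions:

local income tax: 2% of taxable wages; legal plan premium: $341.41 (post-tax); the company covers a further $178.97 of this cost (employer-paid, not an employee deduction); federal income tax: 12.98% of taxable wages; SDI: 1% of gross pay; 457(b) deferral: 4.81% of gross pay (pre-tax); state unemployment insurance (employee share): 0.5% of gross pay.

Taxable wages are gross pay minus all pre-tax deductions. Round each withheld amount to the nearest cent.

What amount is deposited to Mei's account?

$2,572.60

457(b) deferral: $3,668.62 × 0.0481 = $176.46
Taxable wages = $3,668.62 − $176.46 = $3,492.16
Local income tax: $3,492.16 × 0.02 = $69.84
Federal income tax: $3,492.16 × 0.1298 = $453.28
SDI: $3,668.62 × 0.01 = $36.69
State unemployment insurance (employee share): $3,668.62 × 0.005 = $18.34
Legal plan premium: $341.41
(Employer's $178.97 toward legal plan premium is not withheld from the employee.)
Total deductions = $176.46 + $69.84 + $453.28 + $36.69 + $18.34 + $341.41 = $1,096.02
Net pay = $3,668.62 − $1,096.02 = $2,572.60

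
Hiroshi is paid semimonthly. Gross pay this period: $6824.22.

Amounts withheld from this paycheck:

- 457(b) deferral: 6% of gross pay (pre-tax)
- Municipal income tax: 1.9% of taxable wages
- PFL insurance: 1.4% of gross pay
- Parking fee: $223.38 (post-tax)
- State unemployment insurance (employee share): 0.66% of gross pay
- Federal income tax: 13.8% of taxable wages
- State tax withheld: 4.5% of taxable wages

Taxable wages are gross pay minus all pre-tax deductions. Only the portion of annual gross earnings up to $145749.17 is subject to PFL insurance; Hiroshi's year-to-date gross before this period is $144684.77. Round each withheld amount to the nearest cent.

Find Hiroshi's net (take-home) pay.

$4835.67

457(b) deferral: $6824.22 × 0.06 = $409.45
Taxable wages = $6824.22 − $409.45 = $6414.77
Federal income tax: $6414.77 × 0.138 = $885.24
State tax withheld: $6414.77 × 0.045 = $288.66
Municipal income tax: $6414.77 × 0.019 = $121.88
State unemployment insurance (employee share): $6824.22 × 0.0066 = $45.04
PFL insurance: only $145749.17 − $144684.77 = $1064.40 of this check is subject → $1064.40 × 0.014 = $14.90
Parking fee: $223.38
Total deductions = $409.45 + $885.24 + $288.66 + $121.88 + $45.04 + $14.90 + $223.38 = $1988.55
Net pay = $6824.22 − $1988.55 = $4835.67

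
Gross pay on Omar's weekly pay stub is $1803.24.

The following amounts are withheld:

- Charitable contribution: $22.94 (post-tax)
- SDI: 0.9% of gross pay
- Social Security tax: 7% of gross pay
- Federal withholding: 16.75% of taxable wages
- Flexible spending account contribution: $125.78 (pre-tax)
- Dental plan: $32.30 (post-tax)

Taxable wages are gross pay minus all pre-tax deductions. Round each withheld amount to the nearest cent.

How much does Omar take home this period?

Flexible spending account contribution: $125.78
Taxable wages = $1803.24 − $125.78 = $1677.46
Federal withholding: $1677.46 × 0.1675 = $280.97
Social Security tax: $1803.24 × 0.07 = $126.23
SDI: $1803.24 × 0.009 = $16.23
Dental plan: $32.30
Charitable contribution: $22.94
Total deductions = $125.78 + $280.97 + $126.23 + $16.23 + $32.30 + $22.94 = $604.45
Net pay = $1803.24 − $604.45 = $1198.79

$1198.79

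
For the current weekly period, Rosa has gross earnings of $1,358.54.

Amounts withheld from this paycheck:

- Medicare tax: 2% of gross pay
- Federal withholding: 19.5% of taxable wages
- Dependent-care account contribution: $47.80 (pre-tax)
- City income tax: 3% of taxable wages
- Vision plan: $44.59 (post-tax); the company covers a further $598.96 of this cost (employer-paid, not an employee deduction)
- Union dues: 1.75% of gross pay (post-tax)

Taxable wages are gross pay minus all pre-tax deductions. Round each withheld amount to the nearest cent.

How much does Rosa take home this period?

$920.30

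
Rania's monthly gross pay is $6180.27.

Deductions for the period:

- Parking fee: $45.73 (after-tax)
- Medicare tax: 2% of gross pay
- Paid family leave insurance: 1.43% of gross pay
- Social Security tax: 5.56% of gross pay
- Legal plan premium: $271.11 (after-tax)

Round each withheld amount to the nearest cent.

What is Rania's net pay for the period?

$5307.82

Paid family leave insurance: $6180.27 × 0.0143 = $88.38
Medicare tax: $6180.27 × 0.02 = $123.61
Social Security tax: $6180.27 × 0.0556 = $343.62
Parking fee: $45.73
Legal plan premium: $271.11
Total deductions = $88.38 + $123.61 + $343.62 + $45.73 + $271.11 = $872.45
Net pay = $6180.27 − $872.45 = $5307.82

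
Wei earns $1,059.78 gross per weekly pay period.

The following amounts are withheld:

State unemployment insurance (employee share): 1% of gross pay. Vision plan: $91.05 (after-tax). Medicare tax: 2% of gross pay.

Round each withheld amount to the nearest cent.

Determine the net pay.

Medicare tax: $1,059.78 × 0.02 = $21.20
State unemployment insurance (employee share): $1,059.78 × 0.01 = $10.60
Vision plan: $91.05
Total deductions = $21.20 + $10.60 + $91.05 = $122.85
Net pay = $1,059.78 − $122.85 = $936.93

$936.93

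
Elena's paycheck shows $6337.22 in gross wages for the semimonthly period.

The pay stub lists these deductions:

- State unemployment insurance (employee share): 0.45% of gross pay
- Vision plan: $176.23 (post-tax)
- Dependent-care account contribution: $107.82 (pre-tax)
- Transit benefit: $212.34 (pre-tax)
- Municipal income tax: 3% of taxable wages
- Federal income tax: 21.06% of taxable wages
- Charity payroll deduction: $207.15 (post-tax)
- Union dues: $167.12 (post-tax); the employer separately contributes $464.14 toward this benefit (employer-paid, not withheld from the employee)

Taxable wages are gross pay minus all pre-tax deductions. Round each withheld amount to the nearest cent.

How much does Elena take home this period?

Transit benefit: $212.34
Dependent-care account contribution: $107.82
Pre-tax total = $212.34 + $107.82 = $320.16
Taxable wages = $6337.22 − $320.16 = $6017.06
Municipal income tax: $6017.06 × 0.03 = $180.51
Federal income tax: $6017.06 × 0.2106 = $1267.19
State unemployment insurance (employee share): $6337.22 × 0.0045 = $28.52
Union dues: $167.12
Charity payroll deduction: $207.15
Vision plan: $176.23
(Employer's $464.14 toward union dues is not withheld from the employee.)
Total deductions = $212.34 + $107.82 + $180.51 + $1267.19 + $28.52 + $167.12 + $207.15 + $176.23 = $2346.88
Net pay = $6337.22 − $2346.88 = $3990.34

$3990.34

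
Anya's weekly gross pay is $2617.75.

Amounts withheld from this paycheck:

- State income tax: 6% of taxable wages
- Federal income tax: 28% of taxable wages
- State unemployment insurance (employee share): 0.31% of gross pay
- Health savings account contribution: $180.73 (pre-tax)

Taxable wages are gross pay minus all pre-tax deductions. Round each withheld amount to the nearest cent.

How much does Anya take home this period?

Health savings account contribution: $180.73
Taxable wages = $2617.75 − $180.73 = $2437.02
Federal income tax: $2437.02 × 0.28 = $682.37
State income tax: $2437.02 × 0.06 = $146.22
State unemployment insurance (employee share): $2617.75 × 0.0031 = $8.12
Total deductions = $180.73 + $682.37 + $146.22 + $8.12 = $1017.44
Net pay = $2617.75 − $1017.44 = $1600.31

$1600.31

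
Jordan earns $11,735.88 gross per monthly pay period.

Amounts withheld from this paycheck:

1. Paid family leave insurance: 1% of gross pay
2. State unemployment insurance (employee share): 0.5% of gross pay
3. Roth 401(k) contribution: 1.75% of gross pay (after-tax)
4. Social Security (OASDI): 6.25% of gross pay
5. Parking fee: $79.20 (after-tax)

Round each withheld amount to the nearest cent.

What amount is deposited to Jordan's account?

Social Security (OASDI): $11,735.88 × 0.0625 = $733.49
Paid family leave insurance: $11,735.88 × 0.01 = $117.36
State unemployment insurance (employee share): $11,735.88 × 0.005 = $58.68
Roth 401(k) contribution: $11,735.88 × 0.0175 = $205.38
Parking fee: $79.20
Total deductions = $733.49 + $117.36 + $58.68 + $205.38 + $79.20 = $1,194.11
Net pay = $11,735.88 − $1,194.11 = $10,541.77

$10,541.77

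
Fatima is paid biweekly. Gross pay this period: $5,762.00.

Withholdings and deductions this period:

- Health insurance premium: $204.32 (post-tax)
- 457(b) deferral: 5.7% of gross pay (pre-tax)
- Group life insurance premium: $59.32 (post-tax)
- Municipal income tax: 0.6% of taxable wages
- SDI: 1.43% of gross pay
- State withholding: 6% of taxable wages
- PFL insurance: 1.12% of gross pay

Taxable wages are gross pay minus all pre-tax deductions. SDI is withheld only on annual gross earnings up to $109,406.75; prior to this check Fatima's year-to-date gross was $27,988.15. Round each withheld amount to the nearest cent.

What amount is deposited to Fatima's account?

457(b) deferral: $5,762.00 × 0.057 = $328.43
Taxable wages = $5,762.00 − $328.43 = $5,433.57
State withholding: $5,433.57 × 0.06 = $326.01
Municipal income tax: $5,433.57 × 0.006 = $32.60
SDI: cap not yet reached, full $5,762.00 is subject → $5,762.00 × 0.0143 = $82.40
PFL insurance: $5,762.00 × 0.0112 = $64.53
Health insurance premium: $204.32
Group life insurance premium: $59.32
Total deductions = $328.43 + $326.01 + $32.60 + $82.40 + $64.53 + $204.32 + $59.32 = $1,097.61
Net pay = $5,762.00 − $1,097.61 = $4,664.39

$4,664.39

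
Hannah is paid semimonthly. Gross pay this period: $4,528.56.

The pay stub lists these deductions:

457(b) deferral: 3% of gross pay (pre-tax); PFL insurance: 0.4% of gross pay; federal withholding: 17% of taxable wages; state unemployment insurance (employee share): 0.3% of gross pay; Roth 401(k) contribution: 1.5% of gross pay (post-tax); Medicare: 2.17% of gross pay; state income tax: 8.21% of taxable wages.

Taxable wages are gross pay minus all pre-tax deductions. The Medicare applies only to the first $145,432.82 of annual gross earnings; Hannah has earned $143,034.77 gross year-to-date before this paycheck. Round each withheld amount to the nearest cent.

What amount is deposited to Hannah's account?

457(b) deferral: $4,528.56 × 0.03 = $135.86
Taxable wages = $4,528.56 − $135.86 = $4,392.70
Federal withholding: $4,392.70 × 0.17 = $746.76
State income tax: $4,392.70 × 0.0821 = $360.64
PFL insurance: $4,528.56 × 0.004 = $18.11
State unemployment insurance (employee share): $4,528.56 × 0.003 = $13.59
Medicare: only $145,432.82 − $143,034.77 = $2,398.05 of this check is subject → $2,398.05 × 0.0217 = $52.04
Roth 401(k) contribution: $4,528.56 × 0.015 = $67.93
Total deductions = $135.86 + $746.76 + $360.64 + $18.11 + $13.59 + $52.04 + $67.93 = $1,394.93
Net pay = $4,528.56 − $1,394.93 = $3,133.63

$3,133.63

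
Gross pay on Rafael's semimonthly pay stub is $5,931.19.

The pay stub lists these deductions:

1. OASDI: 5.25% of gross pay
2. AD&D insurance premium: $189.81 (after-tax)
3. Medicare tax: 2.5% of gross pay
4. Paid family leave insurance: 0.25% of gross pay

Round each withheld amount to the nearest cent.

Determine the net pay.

$5,266.88

Paid family leave insurance: $5,931.19 × 0.0025 = $14.83
OASDI: $5,931.19 × 0.0525 = $311.39
Medicare tax: $5,931.19 × 0.025 = $148.28
AD&D insurance premium: $189.81
Total deductions = $14.83 + $311.39 + $148.28 + $189.81 = $664.31
Net pay = $5,931.19 − $664.31 = $5,266.88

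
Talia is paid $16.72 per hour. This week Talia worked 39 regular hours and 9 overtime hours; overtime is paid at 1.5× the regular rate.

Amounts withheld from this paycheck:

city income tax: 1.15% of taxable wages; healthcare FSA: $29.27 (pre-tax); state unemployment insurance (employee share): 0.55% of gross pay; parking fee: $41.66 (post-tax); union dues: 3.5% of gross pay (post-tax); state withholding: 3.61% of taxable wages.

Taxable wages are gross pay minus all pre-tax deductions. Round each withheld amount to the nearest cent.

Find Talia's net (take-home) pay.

$730.93

Regular pay: 39 × $16.72 = $652.08
Overtime pay: 9 × $16.72 × 1.5 = $225.72
Gross pay = $652.08 + $225.72 = $877.80
Healthcare FSA: $29.27
Taxable wages = $877.80 − $29.27 = $848.53
State withholding: $848.53 × 0.0361 = $30.63
City income tax: $848.53 × 0.0115 = $9.76
State unemployment insurance (employee share): $877.80 × 0.0055 = $4.83
Parking fee: $41.66
Union dues: $877.80 × 0.035 = $30.72
Total deductions = $29.27 + $30.63 + $9.76 + $4.83 + $41.66 + $30.72 = $146.87
Net pay = $877.80 − $146.87 = $730.93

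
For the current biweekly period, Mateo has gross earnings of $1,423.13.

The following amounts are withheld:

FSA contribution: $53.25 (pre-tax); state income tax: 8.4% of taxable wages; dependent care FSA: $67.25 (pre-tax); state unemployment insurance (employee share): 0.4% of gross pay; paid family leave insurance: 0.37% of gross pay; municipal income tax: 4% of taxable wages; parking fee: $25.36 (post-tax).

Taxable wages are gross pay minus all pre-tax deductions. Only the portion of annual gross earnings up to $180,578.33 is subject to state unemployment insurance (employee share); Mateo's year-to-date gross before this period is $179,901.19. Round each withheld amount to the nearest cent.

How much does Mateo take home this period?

$1,107.76

Dependent care FSA: $67.25
FSA contribution: $53.25
Pre-tax total = $67.25 + $53.25 = $120.50
Taxable wages = $1,423.13 − $120.50 = $1,302.63
Municipal income tax: $1,302.63 × 0.04 = $52.11
State income tax: $1,302.63 × 0.084 = $109.42
State unemployment insurance (employee share): only $180,578.33 − $179,901.19 = $677.14 of this check is subject → $677.14 × 0.004 = $2.71
Paid family leave insurance: $1,423.13 × 0.0037 = $5.27
Parking fee: $25.36
Total deductions = $67.25 + $53.25 + $52.11 + $109.42 + $2.71 + $5.27 + $25.36 = $315.37
Net pay = $1,423.13 − $315.37 = $1,107.76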